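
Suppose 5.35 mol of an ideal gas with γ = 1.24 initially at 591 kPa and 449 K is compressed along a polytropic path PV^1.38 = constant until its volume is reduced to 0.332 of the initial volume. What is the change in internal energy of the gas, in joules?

V₁ = nRT₁/P₁ = 5.35×8.314×449/591 = 33.8 L.
Polytropic n=1.38: T₂ = T₁(V₁/V₂)^(n−1) = 449×(3.01)^0.38 = 683 K; P₂ = P₁(V₁/V₂)^n = 2710 kPa.
For an ideal gas ΔU = nCvΔT with Cv = R/(γ−1) = 34.6 J/(mol·K).
ΔU = 5.35×34.6×(683−449) = 43300 J.

43300 J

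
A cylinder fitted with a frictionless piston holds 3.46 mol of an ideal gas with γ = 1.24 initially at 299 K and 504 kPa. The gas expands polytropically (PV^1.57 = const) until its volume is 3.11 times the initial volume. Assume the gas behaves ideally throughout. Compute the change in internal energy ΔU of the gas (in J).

-17100 J

V₁ = nRT₁/P₁ = 3.46×8.314×299/504 = 17.1 L.
Polytropic n=1.57: T₂ = T₁(V₁/V₂)^(n−1) = 299×(0.322)^0.57 = 157 K; P₂ = P₁(V₁/V₂)^n = 84.9 kPa.
For an ideal gas ΔU = nCvΔT with Cv = R/(γ−1) = 34.6 J/(mol·K).
ΔU = 3.46×34.6×(157−299) = -17100 J.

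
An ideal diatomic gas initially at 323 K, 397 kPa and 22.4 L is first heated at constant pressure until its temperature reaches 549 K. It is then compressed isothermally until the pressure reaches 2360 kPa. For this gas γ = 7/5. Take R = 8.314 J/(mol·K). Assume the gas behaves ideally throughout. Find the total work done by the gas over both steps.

-20700 J

n = P₁V₁/(RT₁) = 397×22.4/(8.314×323) = 3.31 mol.
Step 1 — Isobaric: P stays 397 kPa; V/T = const ⇒ T₂ = 549 K, V₂ = 38.1 L.
W = PΔV = 397×(38.1−22.4) kPa·L = 6220 J.
ΔU = nCvΔT = 3.31×20.8×(549−323) = 15600 J.
Q = ΔU + W = nCpΔT = 21800 J.
State after step 1: P = 397 kPa, V = 38.1 L, T = 549 K.
Step 2 — Isothermal: T stays 549 K; PV = const ⇒ V₂ = 6.40 L, P₂ = 2360 kPa.
ΔU = 0 (ideal gas, T constant).
W = nRT ln(V₂/V₁) = 3.31×8.314×549×ln(0.168) = -26900 J.
Q = ΔU + W = -26900 J.
Net over both steps: W = -20700 J, Q = -5160 J, ΔU = 15600 J.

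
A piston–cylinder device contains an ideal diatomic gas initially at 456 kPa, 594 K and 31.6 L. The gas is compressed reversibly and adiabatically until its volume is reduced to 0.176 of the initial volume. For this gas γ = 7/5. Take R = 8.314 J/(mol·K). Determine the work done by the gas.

-36200 J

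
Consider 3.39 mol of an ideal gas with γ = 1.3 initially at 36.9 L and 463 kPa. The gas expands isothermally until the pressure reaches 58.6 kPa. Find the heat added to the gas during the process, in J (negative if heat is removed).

T₁ = P₁V₁/(nR) = 463×36.9/(3.39×8.314) = 606 K.
Isothermal: T stays 606 K; PV = const ⇒ V₂ = 292 L, P₂ = 58.6 kPa.
ΔU = 0 (ideal gas, T constant).
W = nRT ln(V₂/V₁) = 3.39×8.314×606×ln(7.90) = 35300 J.
Q = ΔU + W = 35300 J.

35300 J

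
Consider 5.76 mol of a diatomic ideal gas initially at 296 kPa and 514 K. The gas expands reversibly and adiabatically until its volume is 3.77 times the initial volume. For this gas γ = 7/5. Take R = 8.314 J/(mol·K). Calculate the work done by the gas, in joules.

25300 J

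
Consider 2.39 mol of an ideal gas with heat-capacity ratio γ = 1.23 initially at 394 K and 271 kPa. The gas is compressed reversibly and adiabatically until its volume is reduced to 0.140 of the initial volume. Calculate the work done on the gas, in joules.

19500 J

V₁ = nRT₁/P₁ = 2.39×8.314×394/271 = 28.9 L.
Adiabatic: TV^(γ−1) = const ⇒ T₂ = 394×(7.14)^0.230 = 619 K; PV^γ = const ⇒ P₂ = 3040 kPa.
ΔU = nCvΔT = 2.39×36.1×(619−394) = 19500 J.
Q = 0 for an adiabatic process, so W = −ΔU = -19500 J.
Work done on the gas = −W_by = 19500 J.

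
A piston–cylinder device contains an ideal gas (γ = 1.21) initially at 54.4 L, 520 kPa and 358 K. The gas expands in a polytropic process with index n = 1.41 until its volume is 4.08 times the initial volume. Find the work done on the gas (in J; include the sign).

n = P₁V₁/(RT₁) = 520×54.4/(8.314×358) = 9.50 mol.
Polytropic n=1.41: T₂ = T₁(V₁/V₂)^(n−1) = 358×(0.245)^0.41 = 201 K; P₂ = P₁(V₁/V₂)^n = 71.6 kPa.
W = (P₁V₁−P₂V₂)/(n−1) = (520×54.4−71.6×222)/0.41 = 30200 J.
Work done on the gas = −W_by = -30200 J.

-30200 J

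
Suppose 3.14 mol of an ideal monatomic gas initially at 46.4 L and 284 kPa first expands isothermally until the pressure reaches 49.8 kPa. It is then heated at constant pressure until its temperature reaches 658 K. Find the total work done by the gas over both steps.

26900 J

T₁ = P₁V₁/(nR) = 284×46.4/(3.14×8.314) = 505 K.
Step 1 — Isothermal: T stays 505 K; PV = const ⇒ V₂ = 265 L, P₂ = 49.8 kPa.
ΔU = 0 (ideal gas, T constant).
W = nRT ln(V₂/V₁) = 3.14×8.314×505×ln(5.70) = 22900 J.
Q = ΔU + W = 22900 J.
State after step 1: P = 49.8 kPa, V = 265 L, T = 505 K.
Step 2 — Isobaric: P stays 49.8 kPa; V/T = const ⇒ T₂ = 658 K, V₂ = 345 L.
W = PΔV = 49.8×(345−265) kPa·L = 4000 J.
ΔU = nCvΔT = 3.14×12.5×(658−505) = 6000 J.
Q = ΔU + W = nCpΔT = 10000 J.
Net over both steps: W = 26900 J, Q = 32900 J, ΔU = 6000 J.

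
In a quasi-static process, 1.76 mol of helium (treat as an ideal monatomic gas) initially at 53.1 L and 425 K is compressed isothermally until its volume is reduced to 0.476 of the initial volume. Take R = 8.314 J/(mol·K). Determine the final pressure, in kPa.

P₁ = nRT₁/V₁ = 1.76×8.314×425/53.1 = 117 kPa.
Isothermal: T stays 425 K; PV = const ⇒ V₂ = 25.3 L, P₂ = 246 kPa.

246 kPa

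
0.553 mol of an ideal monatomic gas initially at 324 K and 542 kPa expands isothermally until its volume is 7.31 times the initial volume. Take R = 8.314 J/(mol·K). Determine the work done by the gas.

V₁ = nRT₁/P₁ = 0.553×8.314×324/542 = 2.75 L.
Isothermal: T stays 324 K; PV = const ⇒ V₂ = 20.1 L, P₂ = 74.1 kPa.
W = nRT ln(V₂/V₁) = 0.553×8.314×324×ln(7.31) = 2960 J.

2960 J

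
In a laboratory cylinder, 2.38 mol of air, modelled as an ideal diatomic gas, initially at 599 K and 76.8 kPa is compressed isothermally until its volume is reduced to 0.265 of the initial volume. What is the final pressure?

290 kPa

V₁ = nRT₁/P₁ = 2.38×8.314×599/76.8 = 154 L.
Isothermal: T stays 599 K; PV = const ⇒ V₂ = 40.9 L, P₂ = 290 kPa.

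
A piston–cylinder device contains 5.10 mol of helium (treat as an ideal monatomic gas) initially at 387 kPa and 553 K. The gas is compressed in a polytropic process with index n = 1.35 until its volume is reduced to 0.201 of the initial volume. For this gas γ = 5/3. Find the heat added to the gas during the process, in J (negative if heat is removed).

V₁ = nRT₁/P₁ = 5.10×8.314×553/387 = 60.6 L.
Polytropic n=1.35: T₂ = T₁(V₁/V₂)^(n−1) = 553×(4.98)^0.35 = 970 K; P₂ = P₁(V₁/V₂)^n = 3380 kPa.
W = (P₁V₁−P₂V₂)/(n−1) = (387×60.6−3380×12.2)/0.35 = -50500 J.
ΔU = nCvΔT = 5.10×12.5×(970−553) = 26500 J.
Q = ΔU + W = -24000 J.

-24000 J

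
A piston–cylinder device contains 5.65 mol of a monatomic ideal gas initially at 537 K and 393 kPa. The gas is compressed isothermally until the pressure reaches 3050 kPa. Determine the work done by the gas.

-51700 J

V₁ = nRT₁/P₁ = 5.65×8.314×537/393 = 64.2 L.
Isothermal: T stays 537 K; PV = const ⇒ V₂ = 8.27 L, P₂ = 3050 kPa.
W = nRT ln(V₂/V₁) = 5.65×8.314×537×ln(0.129) = -51700 J.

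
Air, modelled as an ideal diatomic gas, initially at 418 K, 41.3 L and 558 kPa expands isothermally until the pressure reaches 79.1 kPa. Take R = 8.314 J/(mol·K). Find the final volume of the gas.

Isothermal: T stays 418 K; PV = const ⇒ V₂ = 291 L, P₂ = 79.1 kPa.

291 L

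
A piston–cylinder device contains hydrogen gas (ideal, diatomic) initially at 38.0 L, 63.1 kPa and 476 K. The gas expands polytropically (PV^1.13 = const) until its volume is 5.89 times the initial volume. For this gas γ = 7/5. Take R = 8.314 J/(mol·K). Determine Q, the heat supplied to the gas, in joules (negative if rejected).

2560 J

n = P₁V₁/(RT₁) = 63.1×38.0/(8.314×476) = 0.606 mol.
Polytropic n=1.13: T₂ = T₁(V₁/V₂)^(n−1) = 476×(0.170)^0.13 = 378 K; P₂ = P₁(V₁/V₂)^n = 8.51 kPa.
W = (P₁V₁−P₂V₂)/(n−1) = (63.1×38.0−8.51×224)/0.13 = 3800 J.
ΔU = nCvΔT = 0.606×20.8×(378−476) = -1230 J.
Q = ΔU + W = 2560 J.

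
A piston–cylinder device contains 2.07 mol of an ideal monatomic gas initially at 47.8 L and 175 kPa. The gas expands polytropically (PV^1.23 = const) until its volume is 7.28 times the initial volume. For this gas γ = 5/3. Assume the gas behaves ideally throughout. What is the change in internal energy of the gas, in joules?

T₁ = P₁V₁/(nR) = 175×47.8/(2.07×8.314) = 486 K.
Polytropic n=1.23: T₂ = T₁(V₁/V₂)^(n−1) = 486×(0.137)^0.23 = 308 K; P₂ = P₁(V₁/V₂)^n = 15.2 kPa.
For an ideal gas ΔU = nCvΔT with Cv = (3/2)R = 12.5 J/(mol·K).
ΔU = 2.07×12.5×(308−486) = -4600 J.

-4600 J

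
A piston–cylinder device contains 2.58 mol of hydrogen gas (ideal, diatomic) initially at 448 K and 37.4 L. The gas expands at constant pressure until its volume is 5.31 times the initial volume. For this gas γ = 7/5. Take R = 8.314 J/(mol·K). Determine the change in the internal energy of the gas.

P₁ = nRT₁/V₁ = 2.58×8.314×448/37.4 = 257 kPa.
Isobaric: P stays 257 kPa; V/T = const ⇒ T₂ = 2380 K, V₂ = 199 L.
For an ideal gas ΔU = nCvΔT with Cv = (5/2)R = 20.8 J/(mol·K).
ΔU = 2.58×20.8×(2380−448) = 104000 J.

104000 J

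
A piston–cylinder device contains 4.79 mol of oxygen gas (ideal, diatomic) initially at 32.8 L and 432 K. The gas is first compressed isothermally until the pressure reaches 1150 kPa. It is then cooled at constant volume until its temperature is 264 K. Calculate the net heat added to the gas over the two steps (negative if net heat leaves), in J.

-30200 J

P₁ = nRT₁/V₁ = 4.79×8.314×432/32.8 = 525 kPa.
Step 1 — Isothermal: T stays 432 K; PV = const ⇒ V₂ = 15.0 L, P₂ = 1150 kPa.
ΔU = 0 (ideal gas, T constant).
W = nRT ln(V₂/V₁) = 4.79×8.314×432×ln(0.456) = -13500 J.
Q = ΔU + W = -13500 J.
State after step 1: P = 1150 kPa, V = 15.0 L, T = 432 K.
Step 2 — Isochoric: V stays 15.0 L; P/T = const ⇒ T₂ = 264 K, P₂ = 703 kPa.
W = 0 (no volume change).
ΔU = nCvΔT = 4.79×20.8×(264−432) = -16700 J.
Q = ΔU = -16700 J.
Net over both steps: W = -13500 J, Q = -30200 J, ΔU = -16700 J.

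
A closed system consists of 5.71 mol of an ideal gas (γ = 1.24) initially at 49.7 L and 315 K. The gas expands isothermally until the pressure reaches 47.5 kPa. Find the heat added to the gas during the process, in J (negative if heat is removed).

27600 J

P₁ = nRT₁/V₁ = 5.71×8.314×315/49.7 = 301 kPa.
Isothermal: T stays 315 K; PV = const ⇒ V₂ = 315 L, P₂ = 47.5 kPa.
ΔU = 0 (ideal gas, T constant).
W = nRT ln(V₂/V₁) = 5.71×8.314×315×ln(6.33) = 27600 J.
Q = ΔU + W = 27600 J.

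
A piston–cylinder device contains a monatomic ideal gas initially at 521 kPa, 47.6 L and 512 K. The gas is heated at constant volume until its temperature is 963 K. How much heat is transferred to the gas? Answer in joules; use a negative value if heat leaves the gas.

32800 J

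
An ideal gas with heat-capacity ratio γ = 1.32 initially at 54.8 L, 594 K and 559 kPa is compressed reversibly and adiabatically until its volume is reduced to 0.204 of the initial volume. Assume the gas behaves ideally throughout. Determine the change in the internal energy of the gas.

n = P₁V₁/(RT₁) = 559×54.8/(8.314×594) = 6.20 mol.
Adiabatic: TV^(γ−1) = const ⇒ T₂ = 594×(4.90)^0.320 = 988 K; PV^γ = const ⇒ P₂ = 4560 kPa.
For an ideal gas ΔU = nCvΔT with Cv = R/(γ−1) = 26.0 J/(mol·K).
ΔU = 6.20×26.0×(988−594) = 63500 J.

63500 J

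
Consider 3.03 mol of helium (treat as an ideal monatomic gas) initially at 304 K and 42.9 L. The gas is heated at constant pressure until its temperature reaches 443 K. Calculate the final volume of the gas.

62.5 L

P₁ = nRT₁/V₁ = 3.03×8.314×304/42.9 = 179 kPa.
Isobaric: P stays 179 kPa; V/T = const ⇒ T₂ = 443 K, V₂ = 62.5 L.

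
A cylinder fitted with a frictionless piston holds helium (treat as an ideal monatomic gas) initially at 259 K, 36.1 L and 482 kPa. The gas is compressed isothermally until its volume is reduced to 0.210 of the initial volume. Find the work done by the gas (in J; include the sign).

-27200 J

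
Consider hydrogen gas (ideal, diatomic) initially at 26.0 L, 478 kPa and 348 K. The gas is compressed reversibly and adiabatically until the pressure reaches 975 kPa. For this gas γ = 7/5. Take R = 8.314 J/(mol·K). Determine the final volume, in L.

Adiabatic: T₂/T₁ = (P₂/P₁)^((γ−1)/γ) ⇒ T₂ = 348×(2.04)^0.286 = 427 K; V₂ = 15.6 L.

15.6 L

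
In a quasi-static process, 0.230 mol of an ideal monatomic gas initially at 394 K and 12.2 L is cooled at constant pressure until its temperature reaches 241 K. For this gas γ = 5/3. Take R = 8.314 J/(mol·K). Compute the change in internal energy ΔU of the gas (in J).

-439 J

P₁ = nRT₁/V₁ = 0.230×8.314×394/12.2 = 61.8 kPa.
Isobaric: P stays 61.8 kPa; V/T = const ⇒ T₂ = 241 K, V₂ = 7.46 L.
For an ideal gas ΔU = nCvΔT with Cv = (3/2)R = 12.5 J/(mol·K).
ΔU = 0.230×12.5×(241−394) = -439 J.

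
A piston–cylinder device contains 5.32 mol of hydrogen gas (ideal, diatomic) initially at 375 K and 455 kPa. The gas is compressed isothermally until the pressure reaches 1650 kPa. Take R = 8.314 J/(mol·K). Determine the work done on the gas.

21400 J

V₁ = nRT₁/P₁ = 5.32×8.314×375/455 = 36.5 L.
Isothermal: T stays 375 K; PV = const ⇒ V₂ = 10.1 L, P₂ = 1650 kPa.
W = nRT ln(V₂/V₁) = 5.32×8.314×375×ln(0.276) = -21400 J.
Work done on the gas = −W_by = 21400 J.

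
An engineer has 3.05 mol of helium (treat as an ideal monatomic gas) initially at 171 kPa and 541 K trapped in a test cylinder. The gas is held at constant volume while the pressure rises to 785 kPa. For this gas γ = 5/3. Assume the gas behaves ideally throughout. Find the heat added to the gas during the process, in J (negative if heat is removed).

73900 J

V₁ = nRT₁/P₁ = 3.05×8.314×541/171 = 80.2 L.
Isochoric: V stays 80.2 L; P/T = const ⇒ T₂ = 2480 K, P₂ = 785 kPa.
W = 0 (no volume change).
ΔU = nCvΔT = 3.05×12.5×(2480−541) = 73900 J.
Q = ΔU = 73900 J.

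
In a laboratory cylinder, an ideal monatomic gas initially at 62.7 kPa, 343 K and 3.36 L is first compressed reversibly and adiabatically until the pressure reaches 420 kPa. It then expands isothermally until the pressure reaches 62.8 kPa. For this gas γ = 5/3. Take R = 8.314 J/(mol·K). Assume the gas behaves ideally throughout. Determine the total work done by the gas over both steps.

496 J

n = P₁V₁/(RT₁) = 62.7×3.36/(8.314×343) = 0.0739 mol.
Step 1 — Adiabatic: T₂/T₁ = (P₂/P₁)^((γ−1)/γ) ⇒ T₂ = 343×(6.70)^0.400 = 734 K; V₂ = 1.07 L.
ΔU = nCvΔT = 0.0739×12.5×(734−343) = 360 J.
Q = 0 for an adiabatic process, so W = −ΔU = -360 J.
State after step 1: P = 420 kPa, V = 1.07 L, T = 734 K.
Step 2 — Isothermal: T stays 734 K; PV = const ⇒ V₂ = 7.18 L, P₂ = 62.8 kPa.
ΔU = 0 (ideal gas, T constant).
W = nRT ln(V₂/V₁) = 0.0739×8.314×734×ln(6.69) = 857 J.
Q = ΔU + W = 857 J.
Net over both steps: W = 496 J, Q = 857 J, ΔU = 360 J.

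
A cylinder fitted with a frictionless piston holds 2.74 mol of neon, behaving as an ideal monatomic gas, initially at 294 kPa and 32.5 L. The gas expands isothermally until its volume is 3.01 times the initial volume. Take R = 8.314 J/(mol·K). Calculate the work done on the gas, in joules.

T₁ = P₁V₁/(nR) = 294×32.5/(2.74×8.314) = 419 K.
Isothermal: T stays 419 K; PV = const ⇒ V₂ = 97.8 L, P₂ = 97.7 kPa.
W = nRT ln(V₂/V₁) = 2.74×8.314×419×ln(3.01) = 10500 J.
Work done on the gas = −W_by = -10500 J.

-10500 J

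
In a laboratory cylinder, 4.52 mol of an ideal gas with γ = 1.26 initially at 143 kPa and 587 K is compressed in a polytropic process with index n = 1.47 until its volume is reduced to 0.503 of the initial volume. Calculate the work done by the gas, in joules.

V₁ = nRT₁/P₁ = 4.52×8.314×587/143 = 154 L.
Polytropic n=1.47: T₂ = T₁(V₁/V₂)^(n−1) = 587×(1.99)^0.47 = 811 K; P₂ = P₁(V₁/V₂)^n = 393 kPa.
W = (P₁V₁−P₂V₂)/(n−1) = (143×154−393×77.6)/0.47 = -17900 J.

-17900 J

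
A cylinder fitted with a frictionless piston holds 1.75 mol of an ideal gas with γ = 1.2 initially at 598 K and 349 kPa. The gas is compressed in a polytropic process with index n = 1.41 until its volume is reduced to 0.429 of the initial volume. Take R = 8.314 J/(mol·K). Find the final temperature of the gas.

V₁ = nRT₁/P₁ = 1.75×8.314×598/349 = 24.9 L.
Polytropic n=1.41: T₂ = T₁(V₁/V₂)^(n−1) = 598×(2.33)^0.41 = 846 K; P₂ = P₁(V₁/V₂)^n = 1150 kPa.

846 K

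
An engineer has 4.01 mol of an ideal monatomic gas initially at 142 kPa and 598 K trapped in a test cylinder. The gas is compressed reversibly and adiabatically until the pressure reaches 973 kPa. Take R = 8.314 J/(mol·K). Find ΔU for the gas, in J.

34700 J

V₁ = nRT₁/P₁ = 4.01×8.314×598/142 = 140 L.
Adiabatic: T₂/T₁ = (P₂/P₁)^((γ−1)/γ) ⇒ T₂ = 598×(6.85)^0.400 = 1290 K; V₂ = 44.2 L.
For an ideal gas ΔU = nCvΔT with Cv = (3/2)R = 12.5 J/(mol·K).
ΔU = 4.01×12.5×(1290−598) = 34700 J.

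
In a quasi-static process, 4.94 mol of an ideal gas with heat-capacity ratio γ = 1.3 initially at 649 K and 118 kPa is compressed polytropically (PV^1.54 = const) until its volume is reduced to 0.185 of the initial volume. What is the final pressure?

V₁ = nRT₁/P₁ = 4.94×8.314×649/118 = 226 L.
Polytropic n=1.54: T₂ = T₁(V₁/V₂)^(n−1) = 649×(5.41)^0.54 = 1610 K; P₂ = P₁(V₁/V₂)^n = 1590 kPa.

1590 kPa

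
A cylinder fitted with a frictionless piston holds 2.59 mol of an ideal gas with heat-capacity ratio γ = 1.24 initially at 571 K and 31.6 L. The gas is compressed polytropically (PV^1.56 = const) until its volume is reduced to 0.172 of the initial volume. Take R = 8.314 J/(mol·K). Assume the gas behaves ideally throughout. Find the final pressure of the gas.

6060 kPa

P₁ = nRT₁/V₁ = 2.59×8.314×571/31.6 = 389 kPa.
Polytropic n=1.56: T₂ = T₁(V₁/V₂)^(n−1) = 571×(5.81)^0.56 = 1530 K; P₂ = P₁(V₁/V₂)^n = 6060 kPa.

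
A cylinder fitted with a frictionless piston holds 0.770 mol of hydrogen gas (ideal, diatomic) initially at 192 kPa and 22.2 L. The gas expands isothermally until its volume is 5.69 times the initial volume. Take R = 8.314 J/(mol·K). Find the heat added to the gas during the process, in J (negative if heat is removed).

T₁ = P₁V₁/(nR) = 192×22.2/(0.770×8.314) = 666 K.
Isothermal: T stays 666 K; PV = const ⇒ V₂ = 126 L, P₂ = 33.7 kPa.
ΔU = 0 (ideal gas, T constant).
W = nRT ln(V₂/V₁) = 0.770×8.314×666×ln(5.69) = 7410 J.
Q = ΔU + W = 7410 J.

7410 J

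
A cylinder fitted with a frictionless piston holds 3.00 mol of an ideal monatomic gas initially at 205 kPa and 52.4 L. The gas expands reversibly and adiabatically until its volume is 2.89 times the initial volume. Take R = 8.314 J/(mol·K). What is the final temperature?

212 K

T₁ = P₁V₁/(nR) = 205×52.4/(3.00×8.314) = 431 K.
Adiabatic: TV^(γ−1) = const ⇒ T₂ = 431×(0.346)^0.667 = 212 K; PV^γ = const ⇒ P₂ = 35.0 kPa.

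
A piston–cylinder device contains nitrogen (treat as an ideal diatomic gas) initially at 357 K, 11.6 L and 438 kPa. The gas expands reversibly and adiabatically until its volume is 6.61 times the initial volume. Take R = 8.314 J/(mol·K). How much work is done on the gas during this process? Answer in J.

-6730 J

n = P₁V₁/(RT₁) = 438×11.6/(8.314×357) = 1.71 mol.
Adiabatic: TV^(γ−1) = const ⇒ T₂ = 357×(0.151)^0.400 = 168 K; PV^γ = const ⇒ P₂ = 31.1 kPa.
ΔU = nCvΔT = 1.71×20.8×(168−357) = -6730 J.
Q = 0 for an adiabatic process, so W = −ΔU = 6730 J.
Work done on the gas = −W_by = -6730 J.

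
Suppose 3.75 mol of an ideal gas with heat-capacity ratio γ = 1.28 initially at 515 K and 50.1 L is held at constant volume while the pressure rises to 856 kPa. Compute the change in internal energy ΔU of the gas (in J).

P₁ = nRT₁/V₁ = 3.75×8.314×515/50.1 = 320 kPa.
Isochoric: V stays 50.1 L; P/T = const ⇒ T₂ = 1380 K, P₂ = 856 kPa.
For an ideal gas ΔU = nCvΔT with Cv = R/(γ−1) = 29.7 J/(mol·K).
ΔU = 3.75×29.7×(1380−515) = 95800 J.

95800 J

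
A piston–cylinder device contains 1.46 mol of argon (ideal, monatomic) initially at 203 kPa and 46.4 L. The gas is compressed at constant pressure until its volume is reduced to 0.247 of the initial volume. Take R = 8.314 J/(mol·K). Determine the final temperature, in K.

T₁ = P₁V₁/(nR) = 203×46.4/(1.46×8.314) = 776 K.
Isobaric: P stays 203 kPa; V/T = const ⇒ T₂ = 192 K, V₂ = 11.5 L.

192 K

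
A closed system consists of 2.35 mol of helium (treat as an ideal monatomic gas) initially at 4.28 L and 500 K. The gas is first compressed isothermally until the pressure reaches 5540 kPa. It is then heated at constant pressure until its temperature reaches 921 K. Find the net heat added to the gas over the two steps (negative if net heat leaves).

11900 J

P₁ = nRT₁/V₁ = 2.35×8.314×500/4.28 = 2280 kPa.
Step 1 — Isothermal: T stays 500 K; PV = const ⇒ V₂ = 1.76 L, P₂ = 5540 kPa.
ΔU = 0 (ideal gas, T constant).
W = nRT ln(V₂/V₁) = 2.35×8.314×500×ln(0.412) = -8660 J.
Q = ΔU + W = -8660 J.
State after step 1: P = 5540 kPa, V = 1.76 L, T = 500 K.
Step 2 — Isobaric: P stays 5540 kPa; V/T = const ⇒ T₂ = 921 K, V₂ = 3.25 L.
W = PΔV = 5540×(3.25−1.76) kPa·L = 8230 J.
ΔU = nCvΔT = 2.35×12.5×(921−500) = 12300 J.
Q = ΔU + W = nCpΔT = 20600 J.
Net over both steps: W = -437 J, Q = 11900 J, ΔU = 12300 J.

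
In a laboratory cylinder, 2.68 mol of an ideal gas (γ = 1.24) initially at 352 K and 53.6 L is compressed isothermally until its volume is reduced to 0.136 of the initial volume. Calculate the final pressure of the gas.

P₁ = nRT₁/V₁ = 2.68×8.314×352/53.6 = 146 kPa.
Isothermal: T stays 352 K; PV = const ⇒ V₂ = 7.29 L, P₂ = 1080 kPa.

1080 kPa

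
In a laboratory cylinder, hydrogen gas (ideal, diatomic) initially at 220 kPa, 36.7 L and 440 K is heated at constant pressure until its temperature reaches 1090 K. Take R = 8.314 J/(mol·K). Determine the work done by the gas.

11900 J

n = P₁V₁/(RT₁) = 220×36.7/(8.314×440) = 2.21 mol.
Isobaric: P stays 220 kPa; V/T = const ⇒ T₂ = 1090 K, V₂ = 90.9 L.
W = PΔV = 220×(90.9−36.7) kPa·L = 11900 J.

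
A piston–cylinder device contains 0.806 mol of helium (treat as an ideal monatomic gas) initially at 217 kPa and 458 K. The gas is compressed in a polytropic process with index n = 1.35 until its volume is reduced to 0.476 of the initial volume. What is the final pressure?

591 kPa

V₁ = nRT₁/P₁ = 0.806×8.314×458/217 = 14.1 L.
Polytropic n=1.35: T₂ = T₁(V₁/V₂)^(n−1) = 458×(2.10)^0.35 = 594 K; P₂ = P₁(V₁/V₂)^n = 591 kPa.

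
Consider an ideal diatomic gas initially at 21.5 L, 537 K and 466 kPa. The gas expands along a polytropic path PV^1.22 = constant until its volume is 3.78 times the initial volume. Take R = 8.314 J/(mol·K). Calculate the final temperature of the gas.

401 K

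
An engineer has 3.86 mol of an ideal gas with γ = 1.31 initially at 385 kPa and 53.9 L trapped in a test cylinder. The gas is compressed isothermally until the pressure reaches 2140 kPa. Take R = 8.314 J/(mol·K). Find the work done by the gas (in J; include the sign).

T₁ = P₁V₁/(nR) = 385×53.9/(3.86×8.314) = 647 K.
Isothermal: T stays 647 K; PV = const ⇒ V₂ = 9.70 L, P₂ = 2140 kPa.
W = nRT ln(V₂/V₁) = 3.86×8.314×647×ln(0.180) = -35600 J.

-35600 J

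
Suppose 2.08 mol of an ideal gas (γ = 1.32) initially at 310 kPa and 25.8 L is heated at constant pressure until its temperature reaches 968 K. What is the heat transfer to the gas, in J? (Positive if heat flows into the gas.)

T₁ = P₁V₁/(nR) = 310×25.8/(2.08×8.314) = 462 K.
Isobaric: P stays 310 kPa; V/T = const ⇒ T₂ = 968 K, V₂ = 54.0 L.
W = PΔV = 310×(54.0−25.8) kPa·L = 8740 J.
ΔU = nCvΔT = 2.08×26.0×(968−462) = 27300 J.
Q = ΔU + W = nCpΔT = 36100 J.

36100 J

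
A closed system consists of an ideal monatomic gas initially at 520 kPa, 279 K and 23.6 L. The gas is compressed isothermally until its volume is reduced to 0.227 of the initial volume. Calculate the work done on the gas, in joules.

18200 J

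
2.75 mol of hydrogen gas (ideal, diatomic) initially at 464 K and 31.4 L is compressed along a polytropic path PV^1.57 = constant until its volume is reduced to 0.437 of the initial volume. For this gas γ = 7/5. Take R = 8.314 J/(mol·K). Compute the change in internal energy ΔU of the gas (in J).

P₁ = nRT₁/V₁ = 2.75×8.314×464/31.4 = 338 kPa.
Polytropic n=1.57: T₂ = T₁(V₁/V₂)^(n−1) = 464×(2.29)^0.57 = 744 K; P₂ = P₁(V₁/V₂)^n = 1240 kPa.
For an ideal gas ΔU = nCvΔT with Cv = (5/2)R = 20.8 J/(mol·K).
ΔU = 2.75×20.8×(744−464) = 16000 J.

16000 J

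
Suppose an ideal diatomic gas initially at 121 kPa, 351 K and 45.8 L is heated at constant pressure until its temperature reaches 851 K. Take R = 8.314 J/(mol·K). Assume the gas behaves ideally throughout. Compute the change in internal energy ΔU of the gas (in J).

19700 J

n = P₁V₁/(RT₁) = 121×45.8/(8.314×351) = 1.90 mol.
Isobaric: P stays 121 kPa; V/T = const ⇒ T₂ = 851 K, V₂ = 111 L.
For an ideal gas ΔU = nCvΔT with Cv = (5/2)R = 20.8 J/(mol·K).
ΔU = 1.90×20.8×(851−351) = 19700 J.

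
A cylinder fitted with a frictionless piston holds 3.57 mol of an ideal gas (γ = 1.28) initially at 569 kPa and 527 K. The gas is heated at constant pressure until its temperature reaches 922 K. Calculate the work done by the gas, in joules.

V₁ = nRT₁/P₁ = 3.57×8.314×527/569 = 27.5 L.
Isobaric: P stays 569 kPa; V/T = const ⇒ T₂ = 922 K, V₂ = 48.1 L.
W = PΔV = 569×(48.1−27.5) kPa·L = 11700 J.

11700 J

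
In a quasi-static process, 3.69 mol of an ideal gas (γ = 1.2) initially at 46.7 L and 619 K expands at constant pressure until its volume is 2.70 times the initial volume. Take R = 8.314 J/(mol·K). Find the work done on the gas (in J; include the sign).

-32300 J

P₁ = nRT₁/V₁ = 3.69×8.314×619/46.7 = 407 kPa.
Isobaric: P stays 407 kPa; V/T = const ⇒ T₂ = 1670 K, V₂ = 126 L.
W = PΔV = 407×(126−46.7) kPa·L = 32300 J.
Work done on the gas = −W_by = -32300 J.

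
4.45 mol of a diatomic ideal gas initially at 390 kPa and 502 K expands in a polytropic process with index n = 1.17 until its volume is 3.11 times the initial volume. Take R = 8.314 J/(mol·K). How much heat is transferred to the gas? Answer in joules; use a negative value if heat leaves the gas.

11000 J

V₁ = nRT₁/P₁ = 4.45×8.314×502/390 = 47.6 L.
Polytropic n=1.17: T₂ = T₁(V₁/V₂)^(n−1) = 502×(0.322)^0.17 = 414 K; P₂ = P₁(V₁/V₂)^n = 103 kPa.
W = (P₁V₁−P₂V₂)/(n−1) = (390×47.6−103×148)/0.17 = 19200 J.
ΔU = nCvΔT = 4.45×20.8×(414−502) = -8150 J.
Q = ΔU + W = 11000 J.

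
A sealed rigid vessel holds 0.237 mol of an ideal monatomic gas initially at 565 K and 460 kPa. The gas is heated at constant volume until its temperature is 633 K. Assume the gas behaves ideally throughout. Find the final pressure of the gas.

515 kPa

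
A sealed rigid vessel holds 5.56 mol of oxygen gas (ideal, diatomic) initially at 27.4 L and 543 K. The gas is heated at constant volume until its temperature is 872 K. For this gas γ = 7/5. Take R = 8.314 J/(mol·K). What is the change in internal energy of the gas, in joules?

38000 J

P₁ = nRT₁/V₁ = 5.56×8.314×543/27.4 = 916 kPa.
Isochoric: V stays 27.4 L; P/T = const ⇒ T₂ = 872 K, P₂ = 1470 kPa.
For an ideal gas ΔU = nCvΔT with Cv = (5/2)R = 20.8 J/(mol·K).
ΔU = 5.56×20.8×(872−543) = 38000 J.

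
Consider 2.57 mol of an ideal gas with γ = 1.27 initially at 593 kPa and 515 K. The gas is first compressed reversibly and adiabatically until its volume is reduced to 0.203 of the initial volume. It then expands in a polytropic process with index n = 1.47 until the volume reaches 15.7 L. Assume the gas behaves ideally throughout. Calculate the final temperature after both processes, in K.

V₁ = nRT₁/P₁ = 2.57×8.314×515/593 = 18.6 L.
Step 1 — Adiabatic: TV^(γ−1) = const ⇒ T₂ = 515×(4.93)^0.270 = 792 K; PV^γ = const ⇒ P₂ = 4490 kPa.
ΔU = nCvΔT = 2.57×30.8×(792−515) = 21900 J.
Q = 0 for an adiabatic process, so W = −ΔU = -21900 J.
State after step 1: P = 4490 kPa, V = 3.77 L, T = 792 K.
Step 2 — Polytropic n=1.47: T₂ = T₁(V₁/V₂)^(n−1) = 792×(0.240)^0.47 = 405 K; P₂ = P₁(V₁/V₂)^n = 551 kPa.
W = (P₁V₁−P₂V₂)/(n−1) = (4490×3.77−551×15.7)/0.47 = 17600 J.
ΔU = nCvΔT = 2.57×30.8×(405−792) = -30600 J.
Q = ΔU + W = -13000 J.
Net over both steps: W = -4330 J, Q = -13000 J, ΔU = -8710 J.

405 K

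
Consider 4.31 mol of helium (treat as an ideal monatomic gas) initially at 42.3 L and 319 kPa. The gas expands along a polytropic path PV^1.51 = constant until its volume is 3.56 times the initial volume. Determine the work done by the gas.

12600 J

T₁ = P₁V₁/(nR) = 319×42.3/(4.31×8.314) = 377 K.
Polytropic n=1.51: T₂ = T₁(V₁/V₂)^(n−1) = 377×(0.281)^0.51 = 197 K; P₂ = P₁(V₁/V₂)^n = 46.9 kPa.
W = (P₁V₁−P₂V₂)/(n−1) = (319×42.3−46.9×151)/0.51 = 12600 J.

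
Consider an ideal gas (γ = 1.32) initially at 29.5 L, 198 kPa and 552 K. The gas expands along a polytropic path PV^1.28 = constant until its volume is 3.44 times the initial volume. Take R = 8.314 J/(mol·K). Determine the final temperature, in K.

Polytropic n=1.28: T₂ = T₁(V₁/V₂)^(n−1) = 552×(0.291)^0.28 = 391 K; P₂ = P₁(V₁/V₂)^n = 40.7 kPa.

391 K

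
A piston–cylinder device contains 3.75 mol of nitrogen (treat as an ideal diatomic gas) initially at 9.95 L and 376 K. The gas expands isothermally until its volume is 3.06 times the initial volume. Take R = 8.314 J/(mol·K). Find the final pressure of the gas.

P₁ = nRT₁/V₁ = 3.75×8.314×376/9.95 = 1180 kPa.
Isothermal: T stays 376 K; PV = const ⇒ V₂ = 30.4 L, P₂ = 385 kPa.

385 kPa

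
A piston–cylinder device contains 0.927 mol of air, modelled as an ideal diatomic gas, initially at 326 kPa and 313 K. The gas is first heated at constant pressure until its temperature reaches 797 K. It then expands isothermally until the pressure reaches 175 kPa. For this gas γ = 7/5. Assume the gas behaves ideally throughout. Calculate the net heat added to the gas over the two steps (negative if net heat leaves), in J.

16900 J

V₁ = nRT₁/P₁ = 0.927×8.314×313/326 = 7.40 L.
Step 1 — Isobaric: P stays 326 kPa; V/T = const ⇒ T₂ = 797 K, V₂ = 18.8 L.
W = PΔV = 326×(18.8−7.40) kPa·L = 3730 J.
ΔU = nCvΔT = 0.927×20.8×(797−313) = 9330 J.
Q = ΔU + W = nCpΔT = 13100 J.
State after step 1: P = 326 kPa, V = 18.8 L, T = 797 K.
Step 2 — Isothermal: T stays 797 K; PV = const ⇒ V₂ = 35.1 L, P₂ = 175 kPa.
ΔU = 0 (ideal gas, T constant).
W = nRT ln(V₂/V₁) = 0.927×8.314×797×ln(1.86) = 3820 J.
Q = ΔU + W = 3820 J.
Net over both steps: W = 7550 J, Q = 16900 J, ΔU = 9330 J.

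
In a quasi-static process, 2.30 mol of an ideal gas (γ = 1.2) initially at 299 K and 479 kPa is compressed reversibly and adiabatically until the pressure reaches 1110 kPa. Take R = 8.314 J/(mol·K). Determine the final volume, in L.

5.93 L

V₁ = nRT₁/P₁ = 2.30×8.314×299/479 = 11.9 L.
Adiabatic: T₂/T₁ = (P₂/P₁)^((γ−1)/γ) ⇒ T₂ = 299×(2.32)^0.167 = 344 K; V₂ = 5.93 L.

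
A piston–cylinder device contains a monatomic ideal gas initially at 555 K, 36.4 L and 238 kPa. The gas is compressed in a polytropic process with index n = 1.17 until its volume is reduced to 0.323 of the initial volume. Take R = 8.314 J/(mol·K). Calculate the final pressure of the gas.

893 kPa

Polytropic n=1.17: T₂ = T₁(V₁/V₂)^(n−1) = 555×(3.10)^0.17 = 673 K; P₂ = P₁(V₁/V₂)^n = 893 kPa.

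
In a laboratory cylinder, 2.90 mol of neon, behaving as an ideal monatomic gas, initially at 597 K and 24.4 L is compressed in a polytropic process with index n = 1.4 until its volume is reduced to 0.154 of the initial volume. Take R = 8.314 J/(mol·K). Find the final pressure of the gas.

P₁ = nRT₁/V₁ = 2.90×8.314×597/24.4 = 590 kPa.
Polytropic n=1.4: T₂ = T₁(V₁/V₂)^(n−1) = 597×(6.49)^0.40 = 1260 K; P₂ = P₁(V₁/V₂)^n = 8100 kPa.

8100 kPa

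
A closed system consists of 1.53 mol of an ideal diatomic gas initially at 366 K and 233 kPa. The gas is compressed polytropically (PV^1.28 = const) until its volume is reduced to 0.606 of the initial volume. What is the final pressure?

442 kPa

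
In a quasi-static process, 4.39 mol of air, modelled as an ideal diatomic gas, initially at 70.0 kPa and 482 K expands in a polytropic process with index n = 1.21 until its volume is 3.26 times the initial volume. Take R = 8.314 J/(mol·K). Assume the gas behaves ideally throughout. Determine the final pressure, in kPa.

16.8 kPa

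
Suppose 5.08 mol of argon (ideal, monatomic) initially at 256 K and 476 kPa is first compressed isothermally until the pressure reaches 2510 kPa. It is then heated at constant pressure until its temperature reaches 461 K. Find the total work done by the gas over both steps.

-9320 J

V₁ = nRT₁/P₁ = 5.08×8.314×256/476 = 22.7 L.
Step 1 — Isothermal: T stays 256 K; PV = const ⇒ V₂ = 4.31 L, P₂ = 2510 kPa.
ΔU = 0 (ideal gas, T constant).
W = nRT ln(V₂/V₁) = 5.08×8.314×256×ln(0.190) = -18000 J.
Q = ΔU + W = -18000 J.
State after step 1: P = 2510 kPa, V = 4.31 L, T = 256 K.
Step 2 — Isobaric: P stays 2510 kPa; V/T = const ⇒ T₂ = 461 K, V₂ = 7.76 L.
W = PΔV = 2510×(7.76−4.31) kPa·L = 8660 J.
ΔU = nCvΔT = 5.08×12.5×(461−256) = 13000 J.
Q = ΔU + W = nCpΔT = 21600 J.
Net over both steps: W = -9320 J, Q = 3670 J, ΔU = 13000 J.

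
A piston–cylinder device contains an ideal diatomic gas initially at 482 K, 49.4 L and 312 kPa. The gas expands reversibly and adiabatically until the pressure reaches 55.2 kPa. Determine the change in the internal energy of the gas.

-15000 J

n = P₁V₁/(RT₁) = 312×49.4/(8.314×482) = 3.85 mol.
Adiabatic: T₂/T₁ = (P₂/P₁)^((γ−1)/γ) ⇒ T₂ = 482×(0.177)^0.286 = 294 K; V₂ = 170 L.
For an ideal gas ΔU = nCvΔT with Cv = (5/2)R = 20.8 J/(mol·K).
ΔU = 3.85×20.8×(294−482) = -15000 J.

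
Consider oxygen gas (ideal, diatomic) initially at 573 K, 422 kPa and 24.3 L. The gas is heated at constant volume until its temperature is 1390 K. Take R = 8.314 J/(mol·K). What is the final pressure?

1020 kPa

Isochoric: V stays 24.3 L; P/T = const ⇒ T₂ = 1390 K, P₂ = 1020 kPa.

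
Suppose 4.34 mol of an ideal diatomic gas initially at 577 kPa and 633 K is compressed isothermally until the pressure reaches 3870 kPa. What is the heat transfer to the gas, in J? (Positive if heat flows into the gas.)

V₁ = nRT₁/P₁ = 4.34×8.314×633/577 = 39.6 L.
Isothermal: T stays 633 K; PV = const ⇒ V₂ = 5.90 L, P₂ = 3870 kPa.
ΔU = 0 (ideal gas, T constant).
W = nRT ln(V₂/V₁) = 4.34×8.314×633×ln(0.149) = -43500 J.
Q = ΔU + W = -43500 J.

-43500 J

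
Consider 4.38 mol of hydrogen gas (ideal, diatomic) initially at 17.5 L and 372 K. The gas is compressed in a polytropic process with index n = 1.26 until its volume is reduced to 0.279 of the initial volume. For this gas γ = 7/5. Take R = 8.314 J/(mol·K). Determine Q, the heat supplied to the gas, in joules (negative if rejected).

-7180 J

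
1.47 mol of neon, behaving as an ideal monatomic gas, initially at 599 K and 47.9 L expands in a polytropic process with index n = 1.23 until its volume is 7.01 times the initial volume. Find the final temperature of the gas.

383 K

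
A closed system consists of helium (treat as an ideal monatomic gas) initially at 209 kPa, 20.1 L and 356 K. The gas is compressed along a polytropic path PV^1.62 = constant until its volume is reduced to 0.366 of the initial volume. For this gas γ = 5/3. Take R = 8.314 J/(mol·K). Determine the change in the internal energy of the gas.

n = P₁V₁/(RT₁) = 209×20.1/(8.314×356) = 1.42 mol.
Polytropic n=1.62: T₂ = T₁(V₁/V₂)^(n−1) = 356×(2.73)^0.62 = 664 K; P₂ = P₁(V₁/V₂)^n = 1060 kPa.
For an ideal gas ΔU = nCvΔT with Cv = (3/2)R = 12.5 J/(mol·K).
ΔU = 1.42×12.5×(664−356) = 5450 J.

5450 J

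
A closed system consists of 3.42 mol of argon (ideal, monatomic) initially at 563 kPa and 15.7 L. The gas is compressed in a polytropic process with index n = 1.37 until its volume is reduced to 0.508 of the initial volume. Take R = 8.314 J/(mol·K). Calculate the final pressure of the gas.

T₁ = P₁V₁/(nR) = 563×15.7/(3.42×8.314) = 311 K.
Polytropic n=1.37: T₂ = T₁(V₁/V₂)^(n−1) = 311×(1.97)^0.37 = 399 K; P₂ = P₁(V₁/V₂)^n = 1420 kPa.

1420 kPa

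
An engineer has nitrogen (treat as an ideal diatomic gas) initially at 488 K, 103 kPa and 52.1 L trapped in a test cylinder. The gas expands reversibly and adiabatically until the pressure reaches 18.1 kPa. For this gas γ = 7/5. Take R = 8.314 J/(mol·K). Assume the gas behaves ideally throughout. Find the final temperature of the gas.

297 K

Adiabatic: T₂/T₁ = (P₂/P₁)^((γ−1)/γ) ⇒ T₂ = 488×(0.176)^0.286 = 297 K; V₂ = 180 L.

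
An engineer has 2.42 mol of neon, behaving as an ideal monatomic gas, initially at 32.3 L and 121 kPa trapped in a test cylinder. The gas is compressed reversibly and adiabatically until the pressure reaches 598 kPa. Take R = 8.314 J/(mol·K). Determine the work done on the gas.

5250 J

T₁ = P₁V₁/(nR) = 121×32.3/(2.42×8.314) = 194 K.
Adiabatic: T₂/T₁ = (P₂/P₁)^((γ−1)/γ) ⇒ T₂ = 194×(4.94)^0.400 = 368 K; V₂ = 12.4 L.
ΔU = nCvΔT = 2.42×12.5×(368−194) = 5250 J.
Q = 0 for an adiabatic process, so W = −ΔU = -5250 J.
Work done on the gas = −W_by = 5250 J.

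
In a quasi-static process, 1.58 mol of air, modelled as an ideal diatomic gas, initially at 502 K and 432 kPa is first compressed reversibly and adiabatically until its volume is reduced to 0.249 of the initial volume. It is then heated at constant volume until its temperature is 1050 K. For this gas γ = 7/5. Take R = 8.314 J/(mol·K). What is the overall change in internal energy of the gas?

V₁ = nRT₁/P₁ = 1.58×8.314×502/432 = 15.3 L.
Step 1 — Adiabatic: TV^(γ−1) = const ⇒ T₂ = 502×(4.02)^0.400 = 875 K; PV^γ = const ⇒ P₂ = 3030 kPa.
ΔU = nCvΔT = 1.58×20.8×(875−502) = 12300 J.
Q = 0 for an adiabatic process, so W = −ΔU = -12300 J.
State after step 1: P = 3030 kPa, V = 3.80 L, T = 875 K.
Step 2 — Isochoric: V stays 3.80 L; P/T = const ⇒ T₂ = 1050 K, P₂ = 3630 kPa.
W = 0 (no volume change).
ΔU = nCvΔT = 1.58×20.8×(1050−875) = 5730 J.
Q = ΔU = 5730 J.
Net over both steps: W = -12300 J, Q = 5730 J, ΔU = 18000 J.

18000 J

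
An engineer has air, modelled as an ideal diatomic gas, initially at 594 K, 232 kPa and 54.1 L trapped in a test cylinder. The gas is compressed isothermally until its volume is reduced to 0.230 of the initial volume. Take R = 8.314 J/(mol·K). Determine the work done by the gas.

-18400 J

n = P₁V₁/(RT₁) = 232×54.1/(8.314×594) = 2.54 mol.
Isothermal: T stays 594 K; PV = const ⇒ V₂ = 12.4 L, P₂ = 1010 kPa.
W = nRT ln(V₂/V₁) = 2.54×8.314×594×ln(0.230) = -18400 J.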